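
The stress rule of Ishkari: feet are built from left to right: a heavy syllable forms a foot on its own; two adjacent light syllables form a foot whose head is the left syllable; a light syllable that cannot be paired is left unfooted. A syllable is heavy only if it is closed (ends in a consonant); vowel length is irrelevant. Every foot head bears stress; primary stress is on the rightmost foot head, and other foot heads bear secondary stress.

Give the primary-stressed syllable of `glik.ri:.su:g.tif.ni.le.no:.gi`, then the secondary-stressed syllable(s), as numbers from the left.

Weights: 1 glik H, 2 ri: L, 3 su:g H, 4 tif H, 5 ni L, 6 le L, 7 no: L, 8 gi L.
Parse left to right (heavy = foot alone; LL = one foot; stranded L unfooted): (ˈglik) ri: (ˈsu:g) (ˈtif) (ˈni.le) (ˈno:.gi).
Foot heads: 1, 3, 4, 5, 7.
Primary stress on the rightmost head = syllable 7.
Secondary stress on 1, 3, 4, 5: ˌglik.ri:.ˌsu:g.ˌtif.ˌni.le.ˈno:.gi.

primary 7, secondary 1, 3, 4, 5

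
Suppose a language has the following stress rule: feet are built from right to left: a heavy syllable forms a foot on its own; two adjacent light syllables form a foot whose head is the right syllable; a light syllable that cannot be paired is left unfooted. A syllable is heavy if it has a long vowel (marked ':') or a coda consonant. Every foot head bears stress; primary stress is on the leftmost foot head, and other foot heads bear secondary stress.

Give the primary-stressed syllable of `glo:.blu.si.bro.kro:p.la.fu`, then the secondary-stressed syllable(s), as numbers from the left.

primary 1, secondary 4, 5, 7

Weights: 1 glo: H, 2 blu L, 3 si L, 4 bro L, 5 kro:p H, 6 la L, 7 fu L.
Parse right to left (heavy = foot alone; LL = one foot; stranded L unfooted): (ˈglo:) blu (si.ˈbro) (ˈkro:p) (la.ˈfu).
Foot heads: 1, 4, 5, 7.
Primary stress on the leftmost head = syllable 1.
Secondary stress on 4, 5, 7: ˈglo:.blu.si.ˌbro.ˌkro:p.la.ˌfu.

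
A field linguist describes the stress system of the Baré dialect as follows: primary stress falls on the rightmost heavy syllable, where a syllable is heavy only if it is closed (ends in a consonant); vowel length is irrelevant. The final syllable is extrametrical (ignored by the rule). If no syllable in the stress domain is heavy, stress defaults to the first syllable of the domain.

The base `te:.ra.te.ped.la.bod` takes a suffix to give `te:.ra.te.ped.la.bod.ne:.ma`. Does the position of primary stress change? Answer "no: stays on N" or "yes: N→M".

yes: 4→6

Base `te:.ra.te.ped.la.bod` (6 syllables):
  The final syllable (6, bod) is extrametrical; the stress domain is syllables 1–5.
  Weights: 1 te: L, 2 ra L, 3 te L, 4 ped H, 5 la L.
  Heavy syllables in the domain: 4. The rightmost is syllable 4 (ped).
  → primary stress on syllable 4.
Suffixed `te:.ra.te.ped.la.bod.ne:.ma` (8 syllables):
  The final syllable (8, ma) is extrametrical; the stress domain is syllables 1–7.
  Weights: 1 te: L, 2 ra L, 3 te L, 4 ped H, 5 la L, 6 bod H, 7 ne: L.
  Heavy syllables in the domain: 4, 6. The rightmost is syllable 6 (bod).
  → primary stress on syllable 6.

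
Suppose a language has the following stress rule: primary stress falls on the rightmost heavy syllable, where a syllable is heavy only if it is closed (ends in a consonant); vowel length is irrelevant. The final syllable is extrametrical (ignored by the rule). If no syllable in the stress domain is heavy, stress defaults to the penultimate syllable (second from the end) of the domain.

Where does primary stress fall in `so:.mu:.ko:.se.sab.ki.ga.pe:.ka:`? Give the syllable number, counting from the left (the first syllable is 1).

The final syllable (9, ka:) is extrametrical; the stress domain is syllables 1–8.
Weights: 1 so: L, 2 mu: L, 3 ko: L, 4 se L, 5 sab H, 6 ki L, 7 ga L, 8 pe: L.
Heavy syllables in the domain: 5. The rightmost is syllable 5 (sab).
Primary stress: syllable 5 → so:.mu:.ko:.se.ˈsab.ki.ga.pe:.ka:.

5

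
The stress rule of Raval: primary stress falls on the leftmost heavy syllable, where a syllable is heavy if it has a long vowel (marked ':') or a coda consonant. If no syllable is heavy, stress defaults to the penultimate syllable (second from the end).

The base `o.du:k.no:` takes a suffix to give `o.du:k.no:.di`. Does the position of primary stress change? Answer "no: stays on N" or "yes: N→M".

no: stays on 2

Base `o.du:k.no:` (3 syllables):
  Weights: 1 o L, 2 du:k H, 3 no: H.
  Heavy syllables in the domain: 2, 3. The leftmost is syllable 2 (du:k).
  → primary stress on syllable 2.
Suffixed `o.du:k.no:.di` (4 syllables):
  Weights: 1 o L, 2 du:k H, 3 no: H, 4 di L.
  Heavy syllables in the domain: 2, 3. The leftmost is syllable 2 (du:k).
  → primary stress on syllable 2.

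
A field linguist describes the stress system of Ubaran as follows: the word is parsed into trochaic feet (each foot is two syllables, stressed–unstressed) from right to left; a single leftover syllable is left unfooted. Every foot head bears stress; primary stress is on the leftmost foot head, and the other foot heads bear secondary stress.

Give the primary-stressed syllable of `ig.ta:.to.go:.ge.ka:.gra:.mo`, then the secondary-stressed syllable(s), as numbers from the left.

primary 1, secondary 3, 5, 7

Parse right to left into trochaic (ˈσσ) feet: (ˈig.ta:) (ˈto.go:) (ˈge.ka:) (ˈgra:.mo).
Foot heads (stressed positions): 1, 3, 5, 7.
End Rule Leftmost: primary stress on the leftmost head = syllable 1.
Secondary stress on 3, 5, 7: ˈig.ta:.ˌto.go:.ˌge.ka:.ˌgra:.mo.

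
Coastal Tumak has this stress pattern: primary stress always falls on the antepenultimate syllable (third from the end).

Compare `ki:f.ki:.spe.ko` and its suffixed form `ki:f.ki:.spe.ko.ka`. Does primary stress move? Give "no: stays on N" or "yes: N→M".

Base `ki:f.ki:.spe.ko` (4 syllables):
  The word has 4 syllables; the antepenultimate syllable (third from the end) is syllable 2 (ki:).
  → primary stress on syllable 2.
Suffixed `ki:f.ki:.spe.ko.ka` (5 syllables):
  The word has 5 syllables; the antepenultimate syllable (third from the end) is syllable 3 (spe).
  → primary stress on syllable 3.

yes: 2→3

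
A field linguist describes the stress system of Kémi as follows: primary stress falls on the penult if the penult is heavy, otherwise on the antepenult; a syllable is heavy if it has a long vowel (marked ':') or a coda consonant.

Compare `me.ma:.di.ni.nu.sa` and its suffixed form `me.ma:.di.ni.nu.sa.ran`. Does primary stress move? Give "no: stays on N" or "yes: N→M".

yes: 4→5

Base `me.ma:.di.ni.nu.sa` (6 syllables):
  Weights: 4 ni L, 5 nu L, 6 sa L.
  The penult (syllable 5, nu) is light, so stress falls on the antepenult (syllable 4, ni).
  → primary stress on syllable 4.
Suffixed `me.ma:.di.ni.nu.sa.ran` (7 syllables):
  Weights: 5 nu L, 6 sa L, 7 ran H.
  The penult (syllable 6, sa) is light, so stress falls on the antepenult (syllable 5, nu).
  → primary stress on syllable 5.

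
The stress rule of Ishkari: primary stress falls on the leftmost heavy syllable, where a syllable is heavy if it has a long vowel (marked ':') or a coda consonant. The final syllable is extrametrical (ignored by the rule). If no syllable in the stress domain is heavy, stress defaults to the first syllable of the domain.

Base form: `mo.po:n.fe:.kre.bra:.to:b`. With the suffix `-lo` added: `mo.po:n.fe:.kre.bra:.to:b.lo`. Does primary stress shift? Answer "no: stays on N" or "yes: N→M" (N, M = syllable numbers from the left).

Base `mo.po:n.fe:.kre.bra:.to:b` (6 syllables):
  The final syllable (6, to:b) is extrametrical; the stress domain is syllables 1–5.
  Weights: 1 mo L, 2 po:n H, 3 fe: H, 4 kre L, 5 bra: H.
  Heavy syllables in the domain: 2, 3, 5. The leftmost is syllable 2 (po:n).
  → primary stress on syllable 2.
Suffixed `mo.po:n.fe:.kre.bra:.to:b.lo` (7 syllables):
  The final syllable (7, lo) is extrametrical; the stress domain is syllables 1–6.
  Weights: 1 mo L, 2 po:n H, 3 fe: H, 4 kre L, 5 bra: H, 6 to:b H.
  Heavy syllables in the domain: 2, 3, 5, 6. The leftmost is syllable 2 (po:n).
  → primary stress on syllable 2.

no: stays on 2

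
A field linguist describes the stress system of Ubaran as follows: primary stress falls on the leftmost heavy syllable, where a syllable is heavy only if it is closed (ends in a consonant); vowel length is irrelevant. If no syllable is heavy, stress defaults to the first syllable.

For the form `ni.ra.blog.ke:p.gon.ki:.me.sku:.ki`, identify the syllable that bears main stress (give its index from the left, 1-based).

3

Weights: 1 ni L, 2 ra L, 3 blog H, 4 ke:p H, 5 gon H, 6 ki: L, 7 me L, 8 sku: L, 9 ki L.
Heavy syllables in the domain: 3, 4, 5. The leftmost is syllable 3 (blog).
Primary stress: syllable 3 → ni.ra.ˈblog.ke:p.gon.ki:.me.sku:.ki.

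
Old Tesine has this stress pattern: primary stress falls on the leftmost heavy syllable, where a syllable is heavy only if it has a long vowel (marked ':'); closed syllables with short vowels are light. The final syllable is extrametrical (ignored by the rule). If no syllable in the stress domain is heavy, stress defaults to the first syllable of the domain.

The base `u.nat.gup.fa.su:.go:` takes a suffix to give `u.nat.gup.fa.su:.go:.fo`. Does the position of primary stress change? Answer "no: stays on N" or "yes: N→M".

Base `u.nat.gup.fa.su:.go:` (6 syllables):
  The final syllable (6, go:) is extrametrical; the stress domain is syllables 1–5.
  Weights: 1 u L, 2 nat L, 3 gup L, 4 fa L, 5 su: H.
  Heavy syllables in the domain: 5. The leftmost is syllable 5 (su:).
  → primary stress on syllable 5.
Suffixed `u.nat.gup.fa.su:.go:.fo` (7 syllables):
  The final syllable (7, fo) is extrametrical; the stress domain is syllables 1–6.
  Weights: 1 u L, 2 nat L, 3 gup L, 4 fa L, 5 su: H, 6 go: H.
  Heavy syllables in the domain: 5, 6. The leftmost is syllable 5 (su:).
  → primary stress on syllable 5.

no: stays on 5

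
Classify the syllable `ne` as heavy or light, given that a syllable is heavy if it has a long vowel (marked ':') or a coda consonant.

`ne`: short vowel, open (no coda). Short vowel, open → light.

light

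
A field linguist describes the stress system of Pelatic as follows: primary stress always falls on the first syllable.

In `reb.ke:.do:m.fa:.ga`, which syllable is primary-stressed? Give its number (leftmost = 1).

The word has 5 syllables; the first syllable is syllable 1 (reb).
Primary stress: syllable 1 → ˈreb.ke:.do:m.fa:.ga.

1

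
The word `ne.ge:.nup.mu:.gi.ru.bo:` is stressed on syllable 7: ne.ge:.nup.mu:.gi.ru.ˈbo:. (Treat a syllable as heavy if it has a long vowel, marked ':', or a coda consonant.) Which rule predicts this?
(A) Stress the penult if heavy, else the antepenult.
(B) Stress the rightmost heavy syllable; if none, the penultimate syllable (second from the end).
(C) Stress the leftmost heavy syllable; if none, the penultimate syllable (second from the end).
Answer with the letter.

B

Rule A → syllable 5 (observed: 7).
Rule B → syllable 7 ✓.
Rule C → syllable 2 (observed: 7).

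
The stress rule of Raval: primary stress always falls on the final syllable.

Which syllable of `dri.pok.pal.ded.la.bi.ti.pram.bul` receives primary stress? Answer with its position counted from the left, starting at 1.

9

The word has 9 syllables; the final syllable is syllable 9 (bul).
Primary stress: syllable 9 → dri.pok.pal.ded.la.bi.ti.pram.ˈbul.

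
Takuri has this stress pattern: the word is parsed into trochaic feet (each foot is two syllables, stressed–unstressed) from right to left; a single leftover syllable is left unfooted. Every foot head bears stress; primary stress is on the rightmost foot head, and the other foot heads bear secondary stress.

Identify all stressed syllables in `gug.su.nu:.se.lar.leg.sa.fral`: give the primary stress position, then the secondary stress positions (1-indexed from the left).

Parse right to left into trochaic (ˈσσ) feet: (ˈgug.su) (ˈnu:.se) (ˈlar.leg) (ˈsa.fral).
Foot heads (stressed positions): 1, 3, 5, 7.
End Rule Rightmost: primary stress on the rightmost head = syllable 7.
Secondary stress on 1, 3, 5: ˌgug.su.ˌnu:.se.ˌlar.leg.ˈsa.fral.

primary 7, secondary 1, 3, 5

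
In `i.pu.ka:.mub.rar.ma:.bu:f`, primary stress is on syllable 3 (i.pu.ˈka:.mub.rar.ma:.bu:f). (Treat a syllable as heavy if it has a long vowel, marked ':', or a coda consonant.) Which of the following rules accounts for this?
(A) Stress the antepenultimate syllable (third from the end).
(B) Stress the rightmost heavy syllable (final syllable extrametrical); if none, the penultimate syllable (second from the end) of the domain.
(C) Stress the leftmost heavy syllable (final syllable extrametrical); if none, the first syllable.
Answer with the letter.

C

Rule A → syllable 5 (observed: 3).
Rule B → syllable 6 (observed: 3).
Rule C → syllable 3 ✓.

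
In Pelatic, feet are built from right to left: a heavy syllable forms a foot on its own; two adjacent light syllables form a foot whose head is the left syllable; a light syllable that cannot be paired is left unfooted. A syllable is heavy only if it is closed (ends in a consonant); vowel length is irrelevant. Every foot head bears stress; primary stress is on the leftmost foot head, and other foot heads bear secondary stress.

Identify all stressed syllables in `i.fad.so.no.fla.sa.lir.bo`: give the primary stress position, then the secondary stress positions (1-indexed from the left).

primary 2, secondary 3, 5, 7

Weights: 1 i L, 2 fad H, 3 so L, 4 no L, 5 fla L, 6 sa L, 7 lir H, 8 bo L.
Parse right to left (heavy = foot alone; LL = one foot; stranded L unfooted): i (ˈfad) (ˈso.no) (ˈfla.sa) (ˈlir) bo.
Foot heads: 2, 3, 5, 7.
Primary stress on the leftmost head = syllable 2.
Secondary stress on 3, 5, 7: i.ˈfad.ˌso.no.ˌfla.sa.ˌlir.bo.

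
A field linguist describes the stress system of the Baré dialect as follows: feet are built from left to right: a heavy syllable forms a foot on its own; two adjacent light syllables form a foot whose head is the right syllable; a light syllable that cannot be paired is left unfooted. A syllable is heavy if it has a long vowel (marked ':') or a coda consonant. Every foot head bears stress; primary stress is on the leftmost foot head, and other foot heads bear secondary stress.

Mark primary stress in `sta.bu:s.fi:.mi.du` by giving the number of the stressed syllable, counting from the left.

Weights: 1 sta L, 2 bu:s H, 3 fi: H, 4 mi L, 5 du L.
Parse left to right (heavy = foot alone; LL = one foot; stranded L unfooted): sta (ˈbu:s) (ˈfi:) (mi.ˈdu).
Foot heads: 2, 3, 5.
Primary stress on the leftmost head = syllable 2.
Primary stress: syllable 2 → sta.ˈbu:s.fi:.mi.du.

2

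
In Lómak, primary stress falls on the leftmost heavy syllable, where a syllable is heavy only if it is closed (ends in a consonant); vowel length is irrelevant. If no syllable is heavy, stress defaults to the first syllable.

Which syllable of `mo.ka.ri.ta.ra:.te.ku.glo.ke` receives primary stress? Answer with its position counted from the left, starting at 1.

1

Weights: 1 mo L, 2 ka L, 3 ri L, 4 ta L, 5 ra: L, 6 te L, 7 ku L, 8 glo L, 9 ke L.
No heavy syllable in the domain; default to the first syllable = syllable 1.
Primary stress: syllable 1 → ˈmo.ka.ri.ta.ra:.te.ku.glo.ke.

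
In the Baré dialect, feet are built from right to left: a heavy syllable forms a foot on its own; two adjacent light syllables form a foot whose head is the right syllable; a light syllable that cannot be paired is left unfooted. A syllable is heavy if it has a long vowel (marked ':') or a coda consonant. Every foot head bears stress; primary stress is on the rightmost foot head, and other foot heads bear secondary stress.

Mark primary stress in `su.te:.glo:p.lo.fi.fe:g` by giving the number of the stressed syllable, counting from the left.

6

Weights: 1 su L, 2 te: H, 3 glo:p H, 4 lo L, 5 fi L, 6 fe:g H.
Parse right to left (heavy = foot alone; LL = one foot; stranded L unfooted): su (ˈte:) (ˈglo:p) (lo.ˈfi) (ˈfe:g).
Foot heads: 2, 3, 5, 6.
Primary stress on the rightmost head = syllable 6.
Primary stress: syllable 6 → su.te:.glo:p.lo.fi.ˈfe:g.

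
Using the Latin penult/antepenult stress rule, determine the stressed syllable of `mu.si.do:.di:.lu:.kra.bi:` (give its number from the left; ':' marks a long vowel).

5

Classical Latin: stress the penult if heavy (long vowel or closed), else the antepenult.
Weights: 5 lu: H, 6 kra L, 7 bi: H.
The penult (syllable 6, kra) is light, so stress falls on the antepenult (syllable 5, lu:).
Stress on syllable 5: mu.si.do:.di:.ˈlu:.kra.bi:.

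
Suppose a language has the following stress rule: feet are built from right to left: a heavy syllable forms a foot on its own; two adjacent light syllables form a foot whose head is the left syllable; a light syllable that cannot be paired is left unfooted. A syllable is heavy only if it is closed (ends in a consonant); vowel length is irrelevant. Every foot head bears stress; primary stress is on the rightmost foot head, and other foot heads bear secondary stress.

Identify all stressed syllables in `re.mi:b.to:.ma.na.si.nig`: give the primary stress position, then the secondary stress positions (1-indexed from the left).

primary 7, secondary 2, 3, 5

Weights: 1 re L, 2 mi:b H, 3 to: L, 4 ma L, 5 na L, 6 si L, 7 nig H.
Parse right to left (heavy = foot alone; LL = one foot; stranded L unfooted): re (ˈmi:b) (ˈto:.ma) (ˈna.si) (ˈnig).
Foot heads: 2, 3, 5, 7.
Primary stress on the rightmost head = syllable 7.
Secondary stress on 2, 3, 5: re.ˌmi:b.ˌto:.ma.ˌna.si.ˈnig.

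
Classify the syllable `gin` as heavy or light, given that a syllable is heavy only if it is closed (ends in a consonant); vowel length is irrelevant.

heavy

`gin`: short vowel, closed (coda /n/). Closed (coda /n/) → heavy.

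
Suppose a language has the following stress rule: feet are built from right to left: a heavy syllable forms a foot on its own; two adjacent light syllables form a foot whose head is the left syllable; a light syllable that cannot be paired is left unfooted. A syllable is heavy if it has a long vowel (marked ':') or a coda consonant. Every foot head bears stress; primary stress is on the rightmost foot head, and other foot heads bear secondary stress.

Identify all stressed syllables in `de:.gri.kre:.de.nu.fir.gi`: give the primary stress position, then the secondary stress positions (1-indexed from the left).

primary 6, secondary 1, 3, 4

Weights: 1 de: H, 2 gri L, 3 kre: H, 4 de L, 5 nu L, 6 fir H, 7 gi L.
Parse right to left (heavy = foot alone; LL = one foot; stranded L unfooted): (ˈde:) gri (ˈkre:) (ˈde.nu) (ˈfir) gi.
Foot heads: 1, 3, 4, 6.
Primary stress on the rightmost head = syllable 6.
Secondary stress on 1, 3, 4: ˌde:.gri.ˌkre:.ˌde.nu.ˈfir.gi.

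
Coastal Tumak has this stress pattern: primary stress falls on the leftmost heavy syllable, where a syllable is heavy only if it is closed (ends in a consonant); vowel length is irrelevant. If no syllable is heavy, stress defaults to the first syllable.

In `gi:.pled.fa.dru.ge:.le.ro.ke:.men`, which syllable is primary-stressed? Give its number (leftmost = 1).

Weights: 1 gi: L, 2 pled H, 3 fa L, 4 dru L, 5 ge: L, 6 le L, 7 ro L, 8 ke: L, 9 men H.
Heavy syllables in the domain: 2, 9. The leftmost is syllable 2 (pled).
Primary stress: syllable 2 → gi:.ˈpled.fa.dru.ge:.le.ro.ke:.men.

2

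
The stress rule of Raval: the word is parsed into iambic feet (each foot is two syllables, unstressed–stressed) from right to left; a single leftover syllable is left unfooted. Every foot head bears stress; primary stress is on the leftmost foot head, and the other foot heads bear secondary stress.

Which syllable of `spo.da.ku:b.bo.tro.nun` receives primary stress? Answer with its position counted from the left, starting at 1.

2

Parse right to left into iambic (σˈσ) feet: (spo.ˈda) (ku:b.ˈbo) (tro.ˈnun).
Foot heads (stressed positions): 2, 4, 6.
End Rule Leftmost: primary stress on the leftmost head = syllable 2.
Primary stress: syllable 2 → spo.ˈda.ku:b.bo.tro.nun.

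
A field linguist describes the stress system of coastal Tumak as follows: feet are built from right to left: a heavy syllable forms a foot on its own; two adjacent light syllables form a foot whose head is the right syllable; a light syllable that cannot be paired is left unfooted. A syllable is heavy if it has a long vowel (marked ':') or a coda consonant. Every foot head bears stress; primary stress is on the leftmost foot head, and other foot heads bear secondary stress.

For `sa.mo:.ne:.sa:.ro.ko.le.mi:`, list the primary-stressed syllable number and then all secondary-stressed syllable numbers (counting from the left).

primary 2, secondary 3, 4, 7, 8

Weights: 1 sa L, 2 mo: H, 3 ne: H, 4 sa: H, 5 ro L, 6 ko L, 7 le L, 8 mi: H.
Parse right to left (heavy = foot alone; LL = one foot; stranded L unfooted): sa (ˈmo:) (ˈne:) (ˈsa:) ro (ko.ˈle) (ˈmi:).
Foot heads: 2, 3, 4, 7, 8.
Primary stress on the leftmost head = syllable 2.
Secondary stress on 3, 4, 7, 8: sa.ˈmo:.ˌne:.ˌsa:.ro.ko.ˌle.ˌmi:.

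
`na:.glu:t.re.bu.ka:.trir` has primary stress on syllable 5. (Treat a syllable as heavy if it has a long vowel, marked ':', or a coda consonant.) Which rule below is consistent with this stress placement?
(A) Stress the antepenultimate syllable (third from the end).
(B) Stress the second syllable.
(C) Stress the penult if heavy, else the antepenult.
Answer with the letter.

C

Rule A → syllable 4 (observed: 5).
Rule B → syllable 2 (observed: 5).
Rule C → syllable 5 ✓.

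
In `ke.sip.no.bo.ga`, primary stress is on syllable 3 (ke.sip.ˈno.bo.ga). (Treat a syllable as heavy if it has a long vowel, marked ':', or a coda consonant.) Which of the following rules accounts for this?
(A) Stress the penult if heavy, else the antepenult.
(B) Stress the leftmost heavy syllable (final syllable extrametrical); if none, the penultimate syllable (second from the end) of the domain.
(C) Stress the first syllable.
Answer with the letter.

Rule A → syllable 3 ✓.
Rule B → syllable 2 (observed: 3).
Rule C → syllable 1 (observed: 3).

A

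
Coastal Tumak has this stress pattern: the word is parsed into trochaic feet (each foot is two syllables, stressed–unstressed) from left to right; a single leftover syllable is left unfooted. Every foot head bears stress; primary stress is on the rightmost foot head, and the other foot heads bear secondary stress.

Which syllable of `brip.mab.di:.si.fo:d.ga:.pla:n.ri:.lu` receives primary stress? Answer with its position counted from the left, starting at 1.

Parse left to right into trochaic (ˈσσ) feet: (ˈbrip.mab) (ˈdi:.si) (ˈfo:d.ga:) (ˈpla:n.ri:) lu. Syllable 9 is left unfooted.
Foot heads (stressed positions): 1, 3, 5, 7.
End Rule Rightmost: primary stress on the rightmost head = syllable 7.
Primary stress: syllable 7 → brip.mab.di:.si.fo:d.ga:.ˈpla:n.ri:.lu.

7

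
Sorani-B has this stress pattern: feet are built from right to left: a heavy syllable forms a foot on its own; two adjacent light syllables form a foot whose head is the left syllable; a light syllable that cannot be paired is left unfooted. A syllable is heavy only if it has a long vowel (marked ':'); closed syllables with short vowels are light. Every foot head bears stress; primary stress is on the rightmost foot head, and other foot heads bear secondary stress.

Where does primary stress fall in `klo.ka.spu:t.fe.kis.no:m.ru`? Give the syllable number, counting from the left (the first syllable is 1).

Weights: 1 klo L, 2 ka L, 3 spu:t H, 4 fe L, 5 kis L, 6 no:m H, 7 ru L.
Parse right to left (heavy = foot alone; LL = one foot; stranded L unfooted): (ˈklo.ka) (ˈspu:t) (ˈfe.kis) (ˈno:m) ru.
Foot heads: 1, 3, 4, 6.
Primary stress on the rightmost head = syllable 6.
Primary stress: syllable 6 → klo.ka.spu:t.fe.kis.ˈno:m.ru.

6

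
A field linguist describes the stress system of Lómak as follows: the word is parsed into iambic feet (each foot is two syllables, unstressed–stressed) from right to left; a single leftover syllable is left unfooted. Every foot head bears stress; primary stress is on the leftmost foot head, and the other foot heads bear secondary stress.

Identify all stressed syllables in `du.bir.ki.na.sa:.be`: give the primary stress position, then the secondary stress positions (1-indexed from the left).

Parse right to left into iambic (σˈσ) feet: (du.ˈbir) (ki.ˈna) (sa:.ˈbe).
Foot heads (stressed positions): 2, 4, 6.
End Rule Leftmost: primary stress on the leftmost head = syllable 2.
Secondary stress on 4, 6: du.ˈbir.ki.ˌna.sa:.ˌbe.

primary 2, secondary 4, 6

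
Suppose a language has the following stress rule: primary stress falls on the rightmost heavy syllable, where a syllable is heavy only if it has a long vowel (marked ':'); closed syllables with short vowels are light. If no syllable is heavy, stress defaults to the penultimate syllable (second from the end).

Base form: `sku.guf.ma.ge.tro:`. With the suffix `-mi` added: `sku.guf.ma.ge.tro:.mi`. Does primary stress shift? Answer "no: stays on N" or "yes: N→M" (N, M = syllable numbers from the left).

no: stays on 5

Base `sku.guf.ma.ge.tro:` (5 syllables):
  Weights: 1 sku L, 2 guf L, 3 ma L, 4 ge L, 5 tro: H.
  Heavy syllables in the domain: 5. The rightmost is syllable 5 (tro:).
  → primary stress on syllable 5.
Suffixed `sku.guf.ma.ge.tro:.mi` (6 syllables):
  Weights: 1 sku L, 2 guf L, 3 ma L, 4 ge L, 5 tro: H, 6 mi L.
  Heavy syllables in the domain: 5. The rightmost is syllable 5 (tro:).
  → primary stress on syllable 5.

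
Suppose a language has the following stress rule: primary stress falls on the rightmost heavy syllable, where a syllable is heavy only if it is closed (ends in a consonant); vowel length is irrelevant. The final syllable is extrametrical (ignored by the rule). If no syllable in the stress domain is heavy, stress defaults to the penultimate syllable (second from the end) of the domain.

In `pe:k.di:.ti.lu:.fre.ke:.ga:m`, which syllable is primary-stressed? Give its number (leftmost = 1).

1

The final syllable (7, ga:m) is extrametrical; the stress domain is syllables 1–6.
Weights: 1 pe:k H, 2 di: L, 3 ti L, 4 lu: L, 5 fre L, 6 ke: L.
Heavy syllables in the domain: 1. The rightmost is syllable 1 (pe:k).
Primary stress: syllable 1 → ˈpe:k.di:.ti.lu:.fre.ke:.ga:m.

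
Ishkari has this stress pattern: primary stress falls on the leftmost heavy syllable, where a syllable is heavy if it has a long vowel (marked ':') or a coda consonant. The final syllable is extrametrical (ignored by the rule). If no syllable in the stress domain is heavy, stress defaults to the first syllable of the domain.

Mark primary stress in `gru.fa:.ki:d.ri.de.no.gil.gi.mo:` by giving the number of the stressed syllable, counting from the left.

The final syllable (9, mo:) is extrametrical; the stress domain is syllables 1–8.
Weights: 1 gru L, 2 fa: H, 3 ki:d H, 4 ri L, 5 de L, 6 no L, 7 gil H, 8 gi L.
Heavy syllables in the domain: 2, 3, 7. The leftmost is syllable 2 (fa:).
Primary stress: syllable 2 → gru.ˈfa:.ki:d.ri.de.no.gil.gi.mo:.

2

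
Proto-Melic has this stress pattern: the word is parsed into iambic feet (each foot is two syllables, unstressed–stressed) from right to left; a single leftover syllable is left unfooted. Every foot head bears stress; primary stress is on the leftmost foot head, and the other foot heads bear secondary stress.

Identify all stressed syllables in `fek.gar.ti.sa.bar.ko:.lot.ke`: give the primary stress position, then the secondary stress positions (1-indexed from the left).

primary 2, secondary 4, 6, 8

Parse right to left into iambic (σˈσ) feet: (fek.ˈgar) (ti.ˈsa) (bar.ˈko:) (lot.ˈke).
Foot heads (stressed positions): 2, 4, 6, 8.
End Rule Leftmost: primary stress on the leftmost head = syllable 2.
Secondary stress on 4, 6, 8: fek.ˈgar.ti.ˌsa.bar.ˌko:.lot.ˌke.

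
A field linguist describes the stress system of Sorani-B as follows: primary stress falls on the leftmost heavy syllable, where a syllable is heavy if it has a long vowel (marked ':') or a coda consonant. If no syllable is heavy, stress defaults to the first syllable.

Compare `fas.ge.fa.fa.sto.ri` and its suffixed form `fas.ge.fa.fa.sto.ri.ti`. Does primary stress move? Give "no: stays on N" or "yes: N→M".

Base `fas.ge.fa.fa.sto.ri` (6 syllables):
  Weights: 1 fas H, 2 ge L, 3 fa L, 4 fa L, 5 sto L, 6 ri L.
  Heavy syllables in the domain: 1. The leftmost is syllable 1 (fas).
  → primary stress on syllable 1.
Suffixed `fas.ge.fa.fa.sto.ri.ti` (7 syllables):
  Weights: 1 fas H, 2 ge L, 3 fa L, 4 fa L, 5 sto L, 6 ri L, 7 ti L.
  Heavy syllables in the domain: 1. The leftmost is syllable 1 (fas).
  → primary stress on syllable 1.

no: stays on 1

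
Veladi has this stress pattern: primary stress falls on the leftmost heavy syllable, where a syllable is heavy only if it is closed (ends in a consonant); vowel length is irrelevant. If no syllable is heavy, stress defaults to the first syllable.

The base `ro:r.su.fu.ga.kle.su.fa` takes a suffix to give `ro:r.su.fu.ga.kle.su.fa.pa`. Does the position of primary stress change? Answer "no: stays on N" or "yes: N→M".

Base `ro:r.su.fu.ga.kle.su.fa` (7 syllables):
  Weights: 1 ro:r H, 2 su L, 3 fu L, 4 ga L, 5 kle L, 6 su L, 7 fa L.
  Heavy syllables in the domain: 1. The leftmost is syllable 1 (ro:r).
  → primary stress on syllable 1.
Suffixed `ro:r.su.fu.ga.kle.su.fa.pa` (8 syllables):
  Weights: 1 ro:r H, 2 su L, 3 fu L, 4 ga L, 5 kle L, 6 su L, 7 fa L, 8 pa L.
  Heavy syllables in the domain: 1. The leftmost is syllable 1 (ro:r).
  → primary stress on syllable 1.

no: stays on 1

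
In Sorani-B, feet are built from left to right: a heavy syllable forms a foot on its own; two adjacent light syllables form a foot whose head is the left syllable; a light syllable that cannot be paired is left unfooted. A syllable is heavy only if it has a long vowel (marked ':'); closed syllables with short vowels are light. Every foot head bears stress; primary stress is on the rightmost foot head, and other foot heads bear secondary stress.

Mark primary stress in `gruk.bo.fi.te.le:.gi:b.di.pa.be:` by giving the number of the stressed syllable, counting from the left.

Weights: 1 gruk L, 2 bo L, 3 fi L, 4 te L, 5 le: H, 6 gi:b H, 7 di L, 8 pa L, 9 be: H.
Parse left to right (heavy = foot alone; LL = one foot; stranded L unfooted): (ˈgruk.bo) (ˈfi.te) (ˈle:) (ˈgi:b) (ˈdi.pa) (ˈbe:).
Foot heads: 1, 3, 5, 6, 7, 9.
Primary stress on the rightmost head = syllable 9.
Primary stress: syllable 9 → gruk.bo.fi.te.le:.gi:b.di.pa.ˈbe:.

9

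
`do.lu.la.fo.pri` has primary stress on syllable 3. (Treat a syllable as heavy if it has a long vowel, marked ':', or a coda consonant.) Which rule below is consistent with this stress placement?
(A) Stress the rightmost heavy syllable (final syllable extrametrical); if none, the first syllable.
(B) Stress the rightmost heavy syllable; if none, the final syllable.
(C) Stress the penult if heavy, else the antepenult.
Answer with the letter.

Rule A → syllable 1 (observed: 3).
Rule B → syllable 5 (observed: 3).
Rule C → syllable 3 ✓.

C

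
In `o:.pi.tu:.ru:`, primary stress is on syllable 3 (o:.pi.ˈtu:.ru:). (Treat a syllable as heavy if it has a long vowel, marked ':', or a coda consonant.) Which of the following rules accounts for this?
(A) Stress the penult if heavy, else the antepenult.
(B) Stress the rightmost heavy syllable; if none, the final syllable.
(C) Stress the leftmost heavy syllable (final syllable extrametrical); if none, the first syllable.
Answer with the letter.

A

Rule A → syllable 3 ✓.
Rule B → syllable 4 (observed: 3).
Rule C → syllable 1 (observed: 3).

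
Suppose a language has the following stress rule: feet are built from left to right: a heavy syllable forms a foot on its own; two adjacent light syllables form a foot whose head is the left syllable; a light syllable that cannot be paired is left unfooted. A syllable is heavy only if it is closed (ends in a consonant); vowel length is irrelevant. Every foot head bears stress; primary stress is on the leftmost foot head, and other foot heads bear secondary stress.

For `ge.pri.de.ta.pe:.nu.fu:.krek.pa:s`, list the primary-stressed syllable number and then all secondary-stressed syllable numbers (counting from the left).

Weights: 1 ge L, 2 pri L, 3 de L, 4 ta L, 5 pe: L, 6 nu L, 7 fu: L, 8 krek H, 9 pa:s H.
Parse left to right (heavy = foot alone; LL = one foot; stranded L unfooted): (ˈge.pri) (ˈde.ta) (ˈpe:.nu) fu: (ˈkrek) (ˈpa:s).
Foot heads: 1, 3, 5, 8, 9.
Primary stress on the leftmost head = syllable 1.
Secondary stress on 3, 5, 8, 9: ˈge.pri.ˌde.ta.ˌpe:.nu.fu:.ˌkrek.ˌpa:s.

primary 1, secondary 3, 5, 8, 9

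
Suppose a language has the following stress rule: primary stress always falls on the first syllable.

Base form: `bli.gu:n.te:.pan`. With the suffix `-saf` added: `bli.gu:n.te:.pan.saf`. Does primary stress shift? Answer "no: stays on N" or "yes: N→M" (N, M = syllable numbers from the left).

Base `bli.gu:n.te:.pan` (4 syllables):
  The word has 4 syllables; the first syllable is syllable 1 (bli).
  → primary stress on syllable 1.
Suffixed `bli.gu:n.te:.pan.saf` (5 syllables):
  The word has 5 syllables; the first syllable is syllable 1 (bli).
  → primary stress on syllable 1.

no: stays on 1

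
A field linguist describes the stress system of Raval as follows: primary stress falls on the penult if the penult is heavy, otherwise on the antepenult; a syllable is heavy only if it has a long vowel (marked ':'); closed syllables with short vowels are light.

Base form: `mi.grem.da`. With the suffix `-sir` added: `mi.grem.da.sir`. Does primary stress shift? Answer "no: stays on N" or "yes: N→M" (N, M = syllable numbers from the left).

Base `mi.grem.da` (3 syllables):
  Weights: 1 mi L, 2 grem L, 3 da L.
  The penult (syllable 2, grem) is light, so stress falls on the antepenult (syllable 1, mi).
  → primary stress on syllable 1.
Suffixed `mi.grem.da.sir` (4 syllables):
  Weights: 2 grem L, 3 da L, 4 sir L.
  The penult (syllable 3, da) is light, so stress falls on the antepenult (syllable 2, grem).
  → primary stress on syllable 2.

yes: 1→2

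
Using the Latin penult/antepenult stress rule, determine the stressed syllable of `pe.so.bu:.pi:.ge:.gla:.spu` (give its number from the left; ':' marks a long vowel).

Classical Latin: stress the penult if heavy (long vowel or closed), else the antepenult.
Weights: 5 ge: H, 6 gla: H, 7 spu L.
The penult (syllable 6, gla:) is heavy, so it takes stress.
Stress on syllable 6: pe.so.bu:.pi:.ge:.ˈgla:.spu.

6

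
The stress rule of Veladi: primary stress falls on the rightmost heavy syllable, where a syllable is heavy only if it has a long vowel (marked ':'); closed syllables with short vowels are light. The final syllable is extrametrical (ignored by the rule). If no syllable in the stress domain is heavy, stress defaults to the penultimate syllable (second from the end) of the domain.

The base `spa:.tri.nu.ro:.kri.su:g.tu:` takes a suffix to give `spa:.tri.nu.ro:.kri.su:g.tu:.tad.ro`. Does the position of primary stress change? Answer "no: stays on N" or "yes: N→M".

yes: 6→7

Base `spa:.tri.nu.ro:.kri.su:g.tu:` (7 syllables):
  The final syllable (7, tu:) is extrametrical; the stress domain is syllables 1–6.
  Weights: 1 spa: H, 2 tri L, 3 nu L, 4 ro: H, 5 kri L, 6 su:g H.
  Heavy syllables in the domain: 1, 4, 6. The rightmost is syllable 6 (su:g).
  → primary stress on syllable 6.
Suffixed `spa:.tri.nu.ro:.kri.su:g.tu:.tad.ro` (9 syllables):
  The final syllable (9, ro) is extrametrical; the stress domain is syllables 1–8.
  Weights: 1 spa: H, 2 tri L, 3 nu L, 4 ro: H, 5 kri L, 6 su:g H, 7 tu: H, 8 tad L.
  Heavy syllables in the domain: 1, 4, 6, 7. The rightmost is syllable 7 (tu:).
  → primary stress on syllable 7.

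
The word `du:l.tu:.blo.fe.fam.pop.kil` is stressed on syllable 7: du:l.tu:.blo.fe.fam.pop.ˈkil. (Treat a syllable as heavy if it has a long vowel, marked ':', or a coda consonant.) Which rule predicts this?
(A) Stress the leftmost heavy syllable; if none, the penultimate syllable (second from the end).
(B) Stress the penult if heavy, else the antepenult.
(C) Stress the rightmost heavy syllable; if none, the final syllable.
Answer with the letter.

C

Rule A → syllable 1 (observed: 7).
Rule B → syllable 6 (observed: 7).
Rule C → syllable 7 ✓.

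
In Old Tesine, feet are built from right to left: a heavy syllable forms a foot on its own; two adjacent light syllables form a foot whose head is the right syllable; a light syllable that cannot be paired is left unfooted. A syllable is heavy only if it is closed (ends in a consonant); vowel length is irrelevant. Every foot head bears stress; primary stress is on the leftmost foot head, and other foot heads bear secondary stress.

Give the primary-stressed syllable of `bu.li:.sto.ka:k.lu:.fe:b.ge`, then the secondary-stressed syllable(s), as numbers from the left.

Weights: 1 bu L, 2 li: L, 3 sto L, 4 ka:k H, 5 lu: L, 6 fe:b H, 7 ge L.
Parse right to left (heavy = foot alone; LL = one foot; stranded L unfooted): bu (li:.ˈsto) (ˈka:k) lu: (ˈfe:b) ge.
Foot heads: 3, 4, 6.
Primary stress on the leftmost head = syllable 3.
Secondary stress on 4, 6: bu.li:.ˈsto.ˌka:k.lu:.ˌfe:b.ge.

primary 3, secondary 4, 6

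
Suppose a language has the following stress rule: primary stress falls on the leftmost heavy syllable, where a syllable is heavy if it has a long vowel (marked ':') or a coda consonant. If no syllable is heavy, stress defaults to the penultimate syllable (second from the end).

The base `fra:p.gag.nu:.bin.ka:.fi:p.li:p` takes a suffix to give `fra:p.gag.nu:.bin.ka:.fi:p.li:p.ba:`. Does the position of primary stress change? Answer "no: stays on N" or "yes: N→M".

no: stays on 1

Base `fra:p.gag.nu:.bin.ka:.fi:p.li:p` (7 syllables):
  Weights: 1 fra:p H, 2 gag H, 3 nu: H, 4 bin H, 5 ka: H, 6 fi:p H, 7 li:p H.
  Heavy syllables in the domain: 1, 2, 3, 4, 5, 6, 7. The leftmost is syllable 1 (fra:p).
  → primary stress on syllable 1.
Suffixed `fra:p.gag.nu:.bin.ka:.fi:p.li:p.ba:` (8 syllables):
  Weights: 1 fra:p H, 2 gag H, 3 nu: H, 4 bin H, 5 ka: H, 6 fi:p H, 7 li:p H, 8 ba: H.
  Heavy syllables in the domain: 1, 2, 3, 4, 5, 6, 7, 8. The leftmost is syllable 1 (fra:p).
  → primary stress on syllable 1.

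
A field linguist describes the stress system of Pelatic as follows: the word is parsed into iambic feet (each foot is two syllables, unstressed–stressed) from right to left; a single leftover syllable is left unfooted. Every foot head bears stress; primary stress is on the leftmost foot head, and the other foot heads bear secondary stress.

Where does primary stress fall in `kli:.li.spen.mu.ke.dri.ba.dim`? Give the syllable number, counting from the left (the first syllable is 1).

Parse right to left into iambic (σˈσ) feet: (kli:.ˈli) (spen.ˈmu) (ke.ˈdri) (ba.ˈdim).
Foot heads (stressed positions): 2, 4, 6, 8.
End Rule Leftmost: primary stress on the leftmost head = syllable 2.
Primary stress: syllable 2 → kli:.ˈli.spen.mu.ke.dri.ba.dim.

2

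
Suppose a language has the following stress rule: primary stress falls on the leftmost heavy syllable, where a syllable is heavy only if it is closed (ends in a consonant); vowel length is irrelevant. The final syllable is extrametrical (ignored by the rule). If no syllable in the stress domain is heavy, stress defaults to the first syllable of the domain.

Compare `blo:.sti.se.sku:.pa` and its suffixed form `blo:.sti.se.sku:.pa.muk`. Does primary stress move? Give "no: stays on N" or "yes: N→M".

Base `blo:.sti.se.sku:.pa` (5 syllables):
  The final syllable (5, pa) is extrametrical; the stress domain is syllables 1–4.
  Weights: 1 blo: L, 2 sti L, 3 se L, 4 sku: L.
  No heavy syllable in the domain; default to the first syllable of the domain = syllable 1.
  → primary stress on syllable 1.
Suffixed `blo:.sti.se.sku:.pa.muk` (6 syllables):
  The final syllable (6, muk) is extrametrical; the stress domain is syllables 1–5.
  Weights: 1 blo: L, 2 sti L, 3 se L, 4 sku: L, 5 pa L.
  No heavy syllable in the domain; default to the first syllable of the domain = syllable 1.
  → primary stress on syllable 1.

no: stays on 1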